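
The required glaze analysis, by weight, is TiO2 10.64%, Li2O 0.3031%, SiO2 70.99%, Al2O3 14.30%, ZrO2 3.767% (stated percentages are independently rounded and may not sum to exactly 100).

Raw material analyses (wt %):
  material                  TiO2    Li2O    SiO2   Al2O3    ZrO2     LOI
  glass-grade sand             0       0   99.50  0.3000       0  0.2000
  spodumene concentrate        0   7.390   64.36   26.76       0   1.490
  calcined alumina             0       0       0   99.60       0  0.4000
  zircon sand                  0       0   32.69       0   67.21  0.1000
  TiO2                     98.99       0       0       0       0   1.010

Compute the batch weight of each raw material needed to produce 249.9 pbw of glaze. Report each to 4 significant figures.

Batch per 249.9 pbw glaze:
  glass-grade sand: 167.1 pbw
  spodumene concentrate: 10.25 pbw
  calcined alumina: 32.62 pbw
  zircon sand: 14.01 pbw
  TiO2: 26.86 pbw
Total batch = 250.8 pbw; LOI loss = 0.9027 pbw; yield = 99.64%

The whole derivation keeps full float precision in all steps. Working values appear, rounded to four significant digits, when written out; each reported value receives exactly one rounding — the derived quantities (five oxide percentages, net glass mass, totals, the yield, LOI) are carried in exact precision starting from the weights per 249.9 pbw of glass, as written in either problem or answer.
The oxide mass targets at 249.9 pbw glaze:
  TiO2: 10.64% × 249.9 = 26.59 pbw
  Li2O: 0.3031% × 249.9 = 0.7574 pbw
  SiO2: 70.99% × 249.9 = 177.4 pbw
  Al2O3: 14.30% × 249.9 = 35.74 pbw
  ZrO2: 3.767% × 249.9 = 9.414 pbw
Oxide-by-oxide audit working from each reported weight, at the basis given (each sum matches its target mass modulo rounding of the values):
  TiO2: 26.86·0.9899 = 26.59 pbw (target 26.59 pbw)
  Li2O: 10.25·0.07390 = 0.7575 pbw (target 0.7574 pbw)
  SiO2: 167.1·0.9950 + 10.25·0.6436 + 14.01·0.3269 = 177.4 pbw (target 177.4 pbw)
  Al2O3: 167.1·0.003000 + 10.25·0.2676 + 32.62·0.9960 = 35.73 pbw (target 35.74 pbw)
  ZrO2: 14.01·0.6721 = 9.416 pbw (target 9.414 pbw)
Auditing the glass mass value: Σ batch − LOI loss = 249.9 pbw (oxide target masses add up to 249.9 pbw; with the basis standing at 249.9 pbw — gaps are rounding artifacts).
Summing the batch: Σ batch = 250.8 pbw; LOI removed, Σ of batch·LOI: 0.9027 pbw; yield, glass over the total, = 99.64%.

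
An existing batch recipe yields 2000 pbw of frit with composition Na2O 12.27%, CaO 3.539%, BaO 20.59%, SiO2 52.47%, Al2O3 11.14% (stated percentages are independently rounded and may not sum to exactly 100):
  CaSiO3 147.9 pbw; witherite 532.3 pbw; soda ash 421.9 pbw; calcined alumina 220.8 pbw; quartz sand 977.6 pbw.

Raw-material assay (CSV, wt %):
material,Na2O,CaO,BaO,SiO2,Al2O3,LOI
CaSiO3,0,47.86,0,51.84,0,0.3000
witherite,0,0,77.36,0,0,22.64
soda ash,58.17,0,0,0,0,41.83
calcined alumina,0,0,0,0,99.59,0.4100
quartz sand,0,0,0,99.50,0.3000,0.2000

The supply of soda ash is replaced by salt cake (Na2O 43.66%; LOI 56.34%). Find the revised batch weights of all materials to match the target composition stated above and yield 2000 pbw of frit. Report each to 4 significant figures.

In-progress results are displayed, with 4-significant-digit rounding, in the working. All arithmetic holds full float precision all the way through — every reported figure takes just one rounding — the derived quantities, which include the totals, glass mass, five oxide percentages, LOI, yield, are carried at exact precision, as given in problem or answer, from the batch weights at 2000 pbw of glass.
Oxide-by-oxide targets in 2000 pbw frit:
  Na2O: 12.27% × 2000 = 245.4 pbw
  CaO: 3.539% × 2000 = 70.78 pbw
  BaO: 20.59% × 2000 = 411.8 pbw
  SiO2: 52.47% × 2000 = 1049 pbw
  Al2O3: 11.14% × 2000 = 222.8 pbw
A balance pass over the oxides, given the weights on record, relative to the basis at hand (summed amounts equal target values inside rounding margins):
  Na2O: 562.1·0.4366 = 245.4 pbw (target 245.4 pbw)
  CaO: 147.9·0.4786 = 70.78 pbw (target 70.78 pbw)
  BaO: 532.3·0.7736 = 411.8 pbw (target 411.8 pbw)
  SiO2: 147.9·0.5184 + 977.6·0.9950 = 1049 pbw (target 1049 pbw)
  Al2O3: 220.8·0.9959 + 977.6·0.003000 = 222.8 pbw (target 222.8 pbw)
Glass-mass closure: net batch after ignition = 2000 pbw (per-oxide target masses sum to 2000 pbw; with the basis standing at 2000 pbw — gaps are rounding artifacts).
Summing the batch: Σ batch = 2441 pbw; ignition loss, Σ(batch × LOI) = 440.5 pbw; glass ÷ batch gives a yield of 81.95%.

Revised batch per 2000 pbw frit:
  CaSiO3: 147.9 pbw
  witherite: 532.3 pbw
  salt cake: 562.1 pbw
  calcined alumina: 220.8 pbw
  quartz sand: 977.6 pbw
Total batch = 2441 pbw; LOI loss = 440.5 pbw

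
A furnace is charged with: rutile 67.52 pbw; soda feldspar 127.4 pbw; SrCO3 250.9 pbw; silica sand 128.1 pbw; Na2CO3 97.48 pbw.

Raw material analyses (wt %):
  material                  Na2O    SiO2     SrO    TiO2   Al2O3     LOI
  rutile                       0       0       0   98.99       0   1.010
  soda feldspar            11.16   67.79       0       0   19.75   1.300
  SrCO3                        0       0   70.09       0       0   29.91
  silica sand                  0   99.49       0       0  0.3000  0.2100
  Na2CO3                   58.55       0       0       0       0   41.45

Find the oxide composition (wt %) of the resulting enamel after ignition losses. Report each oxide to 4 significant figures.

Glass mass = 553.3 pbw (batch 671.4 − LOI 118.1).
Composition: Na2O 12.88%, SiO2 38.64%, SrO 31.78%, TiO2 12.08%, Al2O3 4.617%

In-progress results are displayed, rounded to four significant digits, at each printed step — every computation maintains full precision in every operation; each reported figure undergoes a single rounding. The derived quantities, which include ignition loss, the yield, five oxide percentages, glass mass, totals, are carried at full precision, exactly as shown in the problem or answer text, from the batch weights for 553.3 pbw of glass.
Mass of each oxide from the mix:
  Na2O: 127.4·0.1116 + 97.48·0.5855 = 71.29 pbw
  SiO2: 127.4·0.6779 + 128.1·0.9949 = 213.8 pbw
  SrO: 250.9·0.7009 = 175.9 pbw
  TiO2: 67.52·0.9899 = 66.84 pbw
  Al2O3: 127.4·0.1975 + 128.1·0.003000 = 25.55 pbw
LOI: 67.52·0.01010 + 127.4·0.01300 + 250.9·0.2991 + 128.1·0.002100 + 97.48·0.4145 = 118.1 pbw
Glass mass = batch − LOI = 671.4 − 118.1 = 553.3 pbw (matching Σ of the oxides)
each oxide over glass, ×100, is wt %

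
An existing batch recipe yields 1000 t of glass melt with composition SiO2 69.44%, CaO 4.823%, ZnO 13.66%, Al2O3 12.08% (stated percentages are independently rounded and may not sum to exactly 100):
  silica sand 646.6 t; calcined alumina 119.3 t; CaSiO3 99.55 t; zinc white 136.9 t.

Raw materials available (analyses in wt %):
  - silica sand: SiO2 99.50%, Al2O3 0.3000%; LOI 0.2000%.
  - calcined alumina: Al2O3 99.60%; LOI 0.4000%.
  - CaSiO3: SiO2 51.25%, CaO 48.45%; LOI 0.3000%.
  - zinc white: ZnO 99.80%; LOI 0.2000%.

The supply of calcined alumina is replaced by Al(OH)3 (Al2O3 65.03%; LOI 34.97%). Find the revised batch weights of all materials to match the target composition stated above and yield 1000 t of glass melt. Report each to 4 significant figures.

Revised batch per 1000 t glass melt:
  silica sand: 646.6 t
  Al(OH)3: 182.8 t
  CaSiO3: 99.55 t
  zinc white: 136.9 t
Total batch = 1066 t; LOI loss = 65.79 t

Intermediates appear rounded to 4 significant digits as written; all internal work keeps exact precision throughout. A single rounding finalizes each reported figure — the derived quantities, which include four oxide percentages, totals, LOI, the yield, glass mass, are rebuilt in full precision, as set out in problem or answer, using the weight values per 1000 t of glass.
Oxide-by-oxide targets in 1000 t glass melt:
  SiO2: 69.44% × 1000 = 694.4 t
  CaO: 4.823% × 1000 = 48.23 t
  ZnO: 13.66% × 1000 = 136.6 t
  Al2O3: 12.08% × 1000 = 120.8 t
Mass-balance tally per oxide with the batch weights as given, against the basis in use (sum by sum, the targets are met inside rounding margins):
  SiO2: 646.6·0.9950 + 99.55·0.5125 = 694.4 t (target 694.4 t)
  CaO: 99.55·0.4845 = 48.23 t (target 48.23 t)
  ZnO: 136.9·0.9980 = 136.6 t (target 136.6 t)
  Al2O3: 646.6·0.003000 + 182.8·0.6503 = 120.8 t (target 120.8 t)
Glass mass check: the batch minus its LOI: 1000 t (the targets, summed, come to 1000 t; the stated basis being 1000 t — a pure rounding effect).
Total batch = Σ batch = 1066 t; ignition loss, Σ(batch × LOI) = 65.79 t; yield: glass divided by total = 93.83%.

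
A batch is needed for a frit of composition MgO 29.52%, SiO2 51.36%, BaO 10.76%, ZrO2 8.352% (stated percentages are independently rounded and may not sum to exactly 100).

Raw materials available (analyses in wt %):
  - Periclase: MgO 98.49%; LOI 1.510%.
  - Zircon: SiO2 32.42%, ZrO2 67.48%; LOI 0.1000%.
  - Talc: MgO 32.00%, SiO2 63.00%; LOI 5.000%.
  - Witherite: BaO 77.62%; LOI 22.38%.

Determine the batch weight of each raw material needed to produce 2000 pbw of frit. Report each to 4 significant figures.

Batch per 2000 pbw frit:
  Periclase: 111.1 pbw
  Zircon: 247.5 pbw
  Talc: 1503 pbw
  Witherite: 277.2 pbw
Total batch = 2139 pbw; LOI loss = 139.1 pbw; yield = 93.50%

Values along the way appear rounded to 4 significant figures in the working — all internal work carries full precision at every stage — every reported number is rounded exactly once. The derived quantities (glass mass, totals, the yield, ignition loss, the four compositions) are re-derived in exact precision starting from the weights at 2000 pbw of glass as set out in the problem or the answer.
Target oxide masses per 2000 pbw frit:
  MgO: 29.52% × 2000 = 590.4 pbw
  SiO2: 51.36% × 2000 = 1027 pbw
  BaO: 10.76% × 2000 = 215.2 pbw
  ZrO2: 8.352% × 2000 = 167.0 pbw
Per-oxide balance check per the reported batch figures, for the quoted basis mass (sum by sum, the targets are met given rounding of the digits):
  MgO: 111.1·0.9849 + 1503·0.3200 = 590.4 pbw (target 590.4 pbw)
  SiO2: 247.5·0.3242 + 1503·0.6300 = 1027 pbw (target 1027 pbw)
  BaO: 277.2·0.7762 = 215.2 pbw (target 215.2 pbw)
  ZrO2: 247.5·0.6748 = 167.0 pbw (target 167.0 pbw)
Auditing the glass mass value: whole batch net of LOI = 2000 pbw (the targets, summed, come to 2000 pbw; against the stated basis, 2000 pbw — any gap is answer rounding).
Batch grand total — Σ batch = 2139 pbw; loss to ignition Σ batch·LOI = 139.1 pbw; glass ÷ batch gives a yield of 93.50%.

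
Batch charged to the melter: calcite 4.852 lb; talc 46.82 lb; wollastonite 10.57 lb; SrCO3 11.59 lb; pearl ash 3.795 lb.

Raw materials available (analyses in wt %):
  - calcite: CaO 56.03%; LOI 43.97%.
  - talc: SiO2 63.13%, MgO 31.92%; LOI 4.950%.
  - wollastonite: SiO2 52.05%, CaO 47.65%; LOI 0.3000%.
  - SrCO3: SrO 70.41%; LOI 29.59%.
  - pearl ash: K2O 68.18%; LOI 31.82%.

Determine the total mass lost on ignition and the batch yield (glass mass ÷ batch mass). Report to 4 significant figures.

LOI loss = 9.120 lb; glass = 68.51 lb; yield = 88.25%

Intermediates appear (rounded to four significant figures) when written out. Full float precision is carried end to end; exactly one rounding lands on every reported result. All derived quantities, which include glass mass, the totals, ignition loss, the five compositions, the yield, are re-derived at full precision, as given in question or answer, starting from the weights for 68.51 lb of glass.
Material-by-material LOI:
  calcite: 4.852 × 0.4397 = 2.133 lb
  talc: 46.82 × 0.04950 = 2.318 lb
  wollastonite: 10.57 × 0.003000 = 0.03171 lb
  SrCO3: 11.59 × 0.2959 = 3.429 lb
  pearl ash: 3.795 × 0.3182 = 1.208 lb
Total LOI = 9.120 lb
Glass = batch − LOI = 77.63 − 9.120 = 68.51 lb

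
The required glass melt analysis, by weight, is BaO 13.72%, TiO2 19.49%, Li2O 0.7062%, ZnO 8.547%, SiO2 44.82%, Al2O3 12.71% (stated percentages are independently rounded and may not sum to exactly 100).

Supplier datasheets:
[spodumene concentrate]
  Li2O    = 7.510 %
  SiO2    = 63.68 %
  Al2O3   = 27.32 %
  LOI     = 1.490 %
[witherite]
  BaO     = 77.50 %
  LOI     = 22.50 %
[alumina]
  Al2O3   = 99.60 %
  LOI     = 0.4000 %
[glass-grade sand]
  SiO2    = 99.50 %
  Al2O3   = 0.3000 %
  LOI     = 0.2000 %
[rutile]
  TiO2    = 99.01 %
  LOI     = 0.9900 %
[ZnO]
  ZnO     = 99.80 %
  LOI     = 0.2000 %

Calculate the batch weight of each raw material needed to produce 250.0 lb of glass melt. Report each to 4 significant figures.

Batch per 250.0 lb glass melt:
  spodumene concentrate: 23.51 lb
  witherite: 44.26 lb
  alumina: 25.16 lb
  glass-grade sand: 97.57 lb
  rutile: 49.21 lb
  ZnO: 21.41 lb
Total batch = 261.1 lb; LOI loss = 11.13 lb; yield = 95.74%

Intermediates appear rounded off to 4 significant figures on the page. The whole derivation holds exact precision at all times. Each reported result takes a single rounding — the derived quantities, which include glass mass, LOI, the totals, six oxide percentages, the yield, are carried in full float precision, as quoted within the problem or answer text, using the weight values for 250.0 lb of glass.
The oxide mass targets at 250.0 lb glass melt:
  BaO: 13.72% × 250.0 = 34.30 lb
  TiO2: 19.49% × 250.0 = 48.72 lb
  Li2O: 0.7062% × 250.0 = 1.766 lb
  ZnO: 8.547% × 250.0 = 21.37 lb
  SiO2: 44.82% × 250.0 = 112.0 lb
  Al2O3: 12.71% × 250.0 = 31.78 lb
Checking each oxide sum given the weights on record, relative to the basis at hand (sums match the target masses inside rounding margins):
  BaO: 44.26·0.7750 = 34.30 lb (target 34.30 lb)
  TiO2: 49.21·0.9901 = 48.72 lb (target 48.72 lb)
  Li2O: 23.51·0.07510 = 1.766 lb (target 1.766 lb)
  ZnO: 21.41·0.9980 = 21.37 lb (target 21.37 lb)
  SiO2: 23.51·0.6368 + 97.57·0.9950 = 112.1 lb (target 112.0 lb)
  Al2O3: 23.51·0.2732 + 25.16·0.9960 + 97.57·0.003000 = 31.78 lb (target 31.78 lb)
Mass balance on the glass: net batch after ignition = 250.0 lb (oxide target masses add up to 250.0 lb; with the basis standing at 250.0 lb — differing by rounding only).
Total batch = Σ batch = 261.1 lb; loss to ignition Σ batch·LOI = 11.13 lb; yield = glass ÷ total batch = 95.74%.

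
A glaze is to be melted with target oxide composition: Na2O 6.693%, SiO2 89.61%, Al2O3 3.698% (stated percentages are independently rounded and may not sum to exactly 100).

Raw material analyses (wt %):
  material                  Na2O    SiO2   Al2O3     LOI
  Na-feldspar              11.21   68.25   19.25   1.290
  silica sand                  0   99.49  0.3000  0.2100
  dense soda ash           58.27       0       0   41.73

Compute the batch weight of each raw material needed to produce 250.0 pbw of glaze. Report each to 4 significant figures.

Every computation maintains full precision at every stage; in-progress results appear, with 4-significant-figure rounding, when written out; each reported value is rounded only once — the derived quantities, including the totals, ignition loss, yield, net glass mass, the three compositions, are rebuilt starting from the weights per 250.0 pbw of glass at full float precision as given in problem or answer.
Oxide mass targets, per 250.0 pbw glaze:
  Na2O: 6.693% × 250.0 = 16.73 pbw
  SiO2: 89.61% × 250.0 = 224.0 pbw
  Al2O3: 3.698% × 250.0 = 9.245 pbw
A balance pass over the oxides, given the weights on record, versus the basis set out (each sum matches its target mass up to rounding of the answer):
  Na2O: 45.00·0.1121 + 20.06·0.5827 = 16.73 pbw (target 16.73 pbw)
  SiO2: 45.00·0.6825 + 194.3·0.9949 = 224.0 pbw (target 224.0 pbw)
  Al2O3: 45.00·0.1925 + 194.3·0.003000 = 9.245 pbw (target 9.245 pbw)
Glass-mass sanity pass: whole batch net of LOI = 250.0 pbw (targets for the oxides total 250.0 pbw; basis as stated: 250.0 pbw — deltas are rounding alone).
Whole-batch sum: Σ batch = 259.4 pbw; the LOI term Σ batch·LOI equals 9.360 pbw; yield: glass divided by total = 96.39%.

Batch per 250.0 pbw glaze:
  Na-feldspar: 45.00 pbw
  silica sand: 194.3 pbw
  dense soda ash: 20.06 pbw
Total batch = 259.4 pbw; LOI loss = 9.360 pbw; yield = 96.39%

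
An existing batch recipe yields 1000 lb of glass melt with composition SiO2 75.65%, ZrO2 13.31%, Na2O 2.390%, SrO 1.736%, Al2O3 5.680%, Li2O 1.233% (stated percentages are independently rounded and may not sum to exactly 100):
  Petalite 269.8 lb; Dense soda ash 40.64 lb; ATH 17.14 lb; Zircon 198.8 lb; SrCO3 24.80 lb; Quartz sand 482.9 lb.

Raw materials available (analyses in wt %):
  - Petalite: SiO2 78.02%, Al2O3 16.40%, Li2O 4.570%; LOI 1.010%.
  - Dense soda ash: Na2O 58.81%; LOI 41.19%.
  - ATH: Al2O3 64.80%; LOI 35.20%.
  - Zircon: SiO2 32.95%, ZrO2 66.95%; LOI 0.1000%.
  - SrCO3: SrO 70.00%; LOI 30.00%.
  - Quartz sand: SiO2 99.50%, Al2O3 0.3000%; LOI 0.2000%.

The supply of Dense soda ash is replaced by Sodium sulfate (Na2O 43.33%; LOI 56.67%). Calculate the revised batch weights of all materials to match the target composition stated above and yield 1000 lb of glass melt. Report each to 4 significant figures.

Every computation keeps full float precision at each step. In-progress results are printed, rounded to four significant figures, on the page. Every reported result sees exactly one rounding; derived quantities, which include totals, glass mass, the six compositions, LOI, the yield, are carried at full float precision, exactly as printed in question or answer, using the weight values for 1000 lb of glass.
Oxide-by-oxide targets in 1000 lb glass melt:
  SiO2: 75.65% × 1000 = 756.5 lb
  ZrO2: 13.31% × 1000 = 133.1 lb
  Na2O: 2.390% × 1000 = 23.90 lb
  SrO: 1.736% × 1000 = 17.36 lb
  Al2O3: 5.680% × 1000 = 56.80 lb
  Li2O: 1.233% × 1000 = 12.33 lb
Verifying the oxide balance per the reported batch figures, under the basis named above (delivered sums recover each target inside rounding margins):
  SiO2: 269.8·0.7802 + 198.8·0.3295 + 482.9·0.9950 = 756.5 lb (target 756.5 lb)
  ZrO2: 198.8·0.6695 = 133.1 lb (target 133.1 lb)
  Na2O: 55.16·0.4333 = 23.90 lb (target 23.90 lb)
  SrO: 24.80·0.7000 = 17.36 lb (target 17.36 lb)
  Al2O3: 269.8·0.1640 + 17.14·0.6480 + 482.9·0.003000 = 56.80 lb (target 56.80 lb)
  Li2O: 269.8·0.04570 = 12.33 lb (target 12.33 lb)
Glass-mass bookkeeping: batch total minus LOI = 1000 lb (the Σ of target masses is 1000 lb; the stated basis being 1000 lb — deltas are rounding alone).
Summing the batch: Σ batch = 1049 lb; the LOI term Σ batch·LOI equals 48.62 lb; glass ÷ batch gives a yield of 95.36%.

Revised batch per 1000 lb glass melt:
  Petalite: 269.8 lb
  Sodium sulfate: 55.16 lb
  ATH: 17.14 lb
  Zircon: 198.8 lb
  SrCO3: 24.80 lb
  Quartz sand: 482.9 lb
Total batch = 1049 lb; LOI loss = 48.62 lb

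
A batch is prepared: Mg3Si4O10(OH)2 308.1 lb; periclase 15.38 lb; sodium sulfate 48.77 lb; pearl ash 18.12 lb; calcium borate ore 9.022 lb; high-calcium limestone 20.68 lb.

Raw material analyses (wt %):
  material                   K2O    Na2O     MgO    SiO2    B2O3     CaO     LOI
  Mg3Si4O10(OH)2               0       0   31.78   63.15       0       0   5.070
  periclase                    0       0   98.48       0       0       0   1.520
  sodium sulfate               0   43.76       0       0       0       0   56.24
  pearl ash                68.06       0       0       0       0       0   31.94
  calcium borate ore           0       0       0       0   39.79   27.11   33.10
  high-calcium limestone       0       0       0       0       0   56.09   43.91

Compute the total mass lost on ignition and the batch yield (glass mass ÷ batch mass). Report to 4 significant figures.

The intermediate values are displayed (rounded to four significant figures) in the working. All internal work holds full precision from start to finish — every reported value takes a single rounding. All derived quantities, which include yield, totals, LOI, glass mass, six oxide percentages, are recomputed in full precision, as they appear in the problem or answer text, from the weighed amounts on 358.9 lb of glass.
Ignition loss by material:
  Mg3Si4O10(OH)2: 308.1 × 0.05070 = 15.62 lb
  periclase: 15.38 × 0.01520 = 0.2338 lb
  sodium sulfate: 48.77 × 0.5624 = 27.43 lb
  pearl ash: 18.12 × 0.3194 = 5.788 lb
  calcium borate ore: 9.022 × 0.3310 = 2.986 lb
  high-calcium limestone: 20.68 × 0.4391 = 9.081 lb
Total LOI = 61.14 lb
Glass = batch − LOI = 420.1 − 61.14 = 358.9 lb

LOI loss = 61.14 lb; glass = 358.9 lb; yield = 85.45%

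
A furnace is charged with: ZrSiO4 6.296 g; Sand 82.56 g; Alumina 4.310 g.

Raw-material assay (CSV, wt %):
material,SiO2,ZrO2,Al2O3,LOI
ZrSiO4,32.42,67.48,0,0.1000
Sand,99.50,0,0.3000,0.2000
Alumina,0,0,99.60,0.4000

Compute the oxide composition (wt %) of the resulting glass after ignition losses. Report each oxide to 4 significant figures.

Glass mass = 92.98 g (batch 93.17 − LOI 0.1887).
Composition: SiO2 90.55%, ZrO2 4.569%, Al2O3 4.883%

Rounding to four significant digits extends to every mid-chain value as displayed; all internal work maintains full precision all the way through — every reported value is rounded just once. All derived quantities are computed in exact precision (yield, LOI, three oxide percentages, the totals, glass mass) from the weighed amounts per 92.98 g of glass as given in either problem or answer.
Oxide-by-oxide delivered mass:
  SiO2: 6.296·0.3242 + 82.56·0.9950 = 84.19 g
  ZrO2: 6.296·0.6748 = 4.249 g
  Al2O3: 82.56·0.003000 + 4.310·0.9960 = 4.540 g
LOI: 6.296·0.001000 + 82.56·0.002000 + 4.310·0.004000 = 0.1887 g
Glass = total batch minus LOI = 93.17 − 0.1887 = 92.98 g (consistent with Σ oxide mass)
wt %: oxide over glass, times 100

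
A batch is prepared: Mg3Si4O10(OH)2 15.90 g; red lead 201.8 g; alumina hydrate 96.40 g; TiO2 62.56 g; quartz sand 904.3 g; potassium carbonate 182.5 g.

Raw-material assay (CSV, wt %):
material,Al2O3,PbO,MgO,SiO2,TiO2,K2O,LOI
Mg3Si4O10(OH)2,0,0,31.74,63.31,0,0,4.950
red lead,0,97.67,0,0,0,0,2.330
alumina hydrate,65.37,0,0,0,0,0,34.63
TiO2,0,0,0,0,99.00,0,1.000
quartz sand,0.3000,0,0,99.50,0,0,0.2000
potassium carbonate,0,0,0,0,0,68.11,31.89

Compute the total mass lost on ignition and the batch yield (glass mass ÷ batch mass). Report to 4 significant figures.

LOI loss = 99.51 g; glass = 1364 g; yield = 93.20%

Mid-chain values are printed, rounded to 4 significant figures, alongside each step. The working math keeps exact precision at every stage — every reported figure is rounded just once — derived quantities (LOI, net glass mass, the yield, six oxide percentages, totals) are computed starting from the weights for 1364 g of glass at full float precision, as they appear in problem or answer.
Material-by-material LOI:
  Mg3Si4O10(OH)2: 15.90 × 0.04950 = 0.7871 g
  red lead: 201.8 × 0.02330 = 4.702 g
  alumina hydrate: 96.40 × 0.3463 = 33.38 g
  TiO2: 62.56 × 0.01000 = 0.6256 g
  quartz sand: 904.3 × 0.002000 = 1.809 g
  potassium carbonate: 182.5 × 0.3189 = 58.20 g
Total LOI = 99.51 g
Glass = batch − LOI = 1463 − 99.51 = 1364 g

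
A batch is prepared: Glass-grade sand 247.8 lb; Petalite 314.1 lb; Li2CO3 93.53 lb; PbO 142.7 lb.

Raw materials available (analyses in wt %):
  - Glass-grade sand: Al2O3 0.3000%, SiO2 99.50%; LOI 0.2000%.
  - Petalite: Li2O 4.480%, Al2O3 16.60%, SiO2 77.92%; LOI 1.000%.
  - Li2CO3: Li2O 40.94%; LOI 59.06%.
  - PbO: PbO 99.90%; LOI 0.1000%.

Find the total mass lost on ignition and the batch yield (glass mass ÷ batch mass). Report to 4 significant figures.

LOI loss = 59.02 lb; glass = 739.1 lb; yield = 92.61%

Every computation maintains full precision at each step; values along the way appear rounded off to 4 significant figures across the worked steps; each reported value is rounded exactly once. The derived quantities are computed starting from the weights at 739.1 lb of glass in full precision (net glass mass, the totals, ignition loss, four oxide percentages, the yield) precisely as stated by question or answer.
Per-material ignition loss:
  Glass-grade sand: 247.8 × 0.002000 = 0.4956 lb
  Petalite: 314.1 × 0.01000 = 3.141 lb
  Li2CO3: 93.53 × 0.5906 = 55.24 lb
  PbO: 142.7 × 0.001000 = 0.1427 lb
Total LOI = 59.02 lb
Glass = batch − LOI = 798.1 − 59.02 = 739.1 lb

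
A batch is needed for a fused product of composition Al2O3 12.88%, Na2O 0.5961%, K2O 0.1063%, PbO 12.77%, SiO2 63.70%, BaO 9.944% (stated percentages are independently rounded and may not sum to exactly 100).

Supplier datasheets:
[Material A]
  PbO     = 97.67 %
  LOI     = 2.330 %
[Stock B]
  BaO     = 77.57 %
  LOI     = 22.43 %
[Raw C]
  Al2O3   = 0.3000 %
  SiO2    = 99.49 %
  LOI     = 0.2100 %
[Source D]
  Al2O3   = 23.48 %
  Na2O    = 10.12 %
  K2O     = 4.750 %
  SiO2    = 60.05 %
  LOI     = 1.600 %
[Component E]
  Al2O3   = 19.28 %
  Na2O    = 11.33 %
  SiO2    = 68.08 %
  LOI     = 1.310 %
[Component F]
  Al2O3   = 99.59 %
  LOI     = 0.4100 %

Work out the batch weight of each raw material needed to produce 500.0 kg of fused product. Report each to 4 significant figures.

Batch per 500.0 kg fused product:
  Material A: 65.37 kg
  Stock B: 64.10 kg
  Raw C: 302.2 kg
  Source D: 11.19 kg
  Component E: 16.31 kg
  Component F: 57.96 kg
Total batch = 517.1 kg; LOI loss = 17.17 kg; yield = 96.68%

All arithmetic maintains full precision through the solve. Rounding to four significant digits governs every in-between result as displayed — every reported value takes exactly one rounding. All derived quantities, including the totals, net glass mass, yield, six oxide percentages, ignition loss, are recomputed starting from the weights per 500.0 kg of glass at exact precision exactly as shown in the problem or answer text.
The oxide mass targets at 500.0 kg fused product:
  Al2O3: 12.88% × 500.0 = 64.40 kg
  Na2O: 0.5961% × 500.0 = 2.980 kg
  K2O: 0.1063% × 500.0 = 0.5315 kg
  PbO: 12.77% × 500.0 = 63.85 kg
  SiO2: 63.70% × 500.0 = 318.5 kg
  BaO: 9.944% × 500.0 = 49.72 kg
Verifying the oxide balance from the weights as reported, at the basis given (sums match the target masses modulo rounding of the values):
  Al2O3: 302.2·0.003000 + 11.19·0.2348 + 16.31·0.1928 + 57.96·0.9959 = 64.40 kg (target 64.40 kg)
  Na2O: 11.19·0.1012 + 16.31·0.1133 = 2.980 kg (target 2.980 kg)
  K2O: 11.19·0.04750 = 0.5315 kg (target 0.5315 kg)
  PbO: 65.37·0.9767 = 63.85 kg (target 63.85 kg)
  SiO2: 302.2·0.9949 + 11.19·0.6005 + 16.31·0.6808 = 318.5 kg (target 318.5 kg)
  BaO: 64.10·0.7757 = 49.72 kg (target 49.72 kg)
Mass balance on the glass: whole batch net of LOI = 500.0 kg (oxide target masses add up to 500.0 kg; with the basis standing at 500.0 kg — gaps are rounding artifacts).
Batch grand total — Σ batch = 517.1 kg; the LOI term Σ batch·LOI equals 17.17 kg; the yield ratio, glass ÷ batch: 96.68%.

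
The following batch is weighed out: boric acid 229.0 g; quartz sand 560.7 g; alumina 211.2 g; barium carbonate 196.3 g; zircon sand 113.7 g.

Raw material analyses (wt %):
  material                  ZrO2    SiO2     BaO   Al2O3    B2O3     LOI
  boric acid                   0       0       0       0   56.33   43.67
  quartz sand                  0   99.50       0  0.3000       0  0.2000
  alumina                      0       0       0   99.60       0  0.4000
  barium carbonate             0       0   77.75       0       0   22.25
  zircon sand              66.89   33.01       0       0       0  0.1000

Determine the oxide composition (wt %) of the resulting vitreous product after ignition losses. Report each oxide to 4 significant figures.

Glass mass = 1165 g (batch 1311 − LOI 145.8).
Composition: ZrO2 6.527%, SiO2 51.10%, BaO 13.10%, Al2O3 18.20%, B2O3 11.07%

Each numeric step carries full float precision from first step to last; intermediates are printed rounded to 4 significant digits on the page. Each reported number is rounded just once. Derived quantities are re-derived from the batch weights at 1165 g of glass in full precision (the yield, net glass mass, the five compositions, totals, ignition loss) exactly as printed in the question or the answer.
What the batch supplies per oxide:
  ZrO2: 113.7·0.6689 = 76.05 g
  SiO2: 560.7·0.9950 + 113.7·0.3301 = 595.4 g
  BaO: 196.3·0.7775 = 152.6 g
  Al2O3: 560.7·0.003000 + 211.2·0.9960 = 212.0 g
  B2O3: 229.0·0.5633 = 129.0 g
LOI: 229.0·0.4367 + 560.7·0.002000 + 211.2·0.004000 + 196.3·0.2225 + 113.7·0.001000 = 145.8 g
Resulting glass, batch − LOI: 1311 − 145.8 = 1165 g (equal to the oxide-mass sum)
percent share: oxide ÷ glass, ×100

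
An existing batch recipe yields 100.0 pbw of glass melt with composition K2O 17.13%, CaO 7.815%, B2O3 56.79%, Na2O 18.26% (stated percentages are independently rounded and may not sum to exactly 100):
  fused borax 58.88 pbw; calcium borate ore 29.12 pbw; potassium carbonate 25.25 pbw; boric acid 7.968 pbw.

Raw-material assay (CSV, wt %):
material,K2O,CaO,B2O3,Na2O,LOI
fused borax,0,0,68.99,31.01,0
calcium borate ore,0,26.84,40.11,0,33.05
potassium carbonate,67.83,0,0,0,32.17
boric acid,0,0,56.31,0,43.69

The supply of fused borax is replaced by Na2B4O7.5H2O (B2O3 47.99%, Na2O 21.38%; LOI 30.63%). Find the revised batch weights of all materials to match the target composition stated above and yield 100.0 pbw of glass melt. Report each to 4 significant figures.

Rounding to four significant figures applies to each in-between result as displayed. Each numeric step keeps full float precision at each step — each reported figure takes a single rounding; the derived quantities (net glass mass, the totals, ignition loss, the four compositions, the yield) are recomputed in full float precision starting from the weights at 100.0 pbw of glass, precisely as stated by problem or answer.
Target oxide masses per 100.0 pbw glass melt:
  K2O: 17.13% × 100.0 = 17.13 pbw
  CaO: 7.815% × 100.0 = 7.815 pbw
  B2O3: 56.79% × 100.0 = 56.79 pbw
  Na2O: 18.26% × 100.0 = 18.26 pbw
Mass-balance tally per oxide per the reported batch figures, at the basis given (target by target, the sums agree net of answer rounding effects):
  K2O: 25.25·0.6783 = 17.13 pbw (target 17.13 pbw)
  CaO: 29.12·0.2684 = 7.816 pbw (target 7.815 pbw)
  B2O3: 85.41·0.4799 + 29.12·0.4011 + 7.324·0.5631 = 56.79 pbw (target 56.79 pbw)
  Na2O: 85.41·0.2138 = 18.26 pbw (target 18.26 pbw)
The glass-mass cross-check: net batch after ignition = 100.0 pbw (the Σ of target masses is 100.0 pbw; against the stated basis, 100.0 pbw — any gap is answer rounding).
Batch grand total — Σ batch = 147.1 pbw; ignition loss, Σ(batch × LOI) = 47.11 pbw; as yield: glass ÷ batch → 67.98%.

Revised batch per 100.0 pbw glass melt:
  Na2B4O7.5H2O: 85.41 pbw
  calcium borate ore: 29.12 pbw
  potassium carbonate: 25.25 pbw
  boric acid: 7.324 pbw
Total batch = 147.1 pbw; LOI loss = 47.11 pbw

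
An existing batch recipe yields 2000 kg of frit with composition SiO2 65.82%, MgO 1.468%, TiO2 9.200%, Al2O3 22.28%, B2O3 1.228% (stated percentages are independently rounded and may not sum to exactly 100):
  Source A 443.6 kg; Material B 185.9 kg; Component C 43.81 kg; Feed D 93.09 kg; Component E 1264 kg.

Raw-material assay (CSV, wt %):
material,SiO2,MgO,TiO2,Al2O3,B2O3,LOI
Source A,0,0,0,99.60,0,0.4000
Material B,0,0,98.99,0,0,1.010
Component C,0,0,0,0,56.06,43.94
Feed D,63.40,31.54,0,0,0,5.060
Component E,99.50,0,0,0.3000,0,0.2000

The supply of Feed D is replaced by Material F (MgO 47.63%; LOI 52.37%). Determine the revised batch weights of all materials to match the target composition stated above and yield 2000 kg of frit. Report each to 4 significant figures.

Revised batch per 2000 kg frit:
  Source A: 443.4 kg
  Material B: 185.9 kg
  Component C: 43.81 kg
  Material F: 61.64 kg
  Component E: 1323 kg
Total batch = 2058 kg; LOI loss = 57.83 kg

Intermediates appear, rounded to 4 significant figures, between the steps. The whole derivation keeps exact precision in all steps; each reported number takes just one rounding; the derived quantities (the yield, five oxide percentages, the totals, net glass mass, LOI) are computed at full float precision using the weight values at 2000 kg of glass as set out in the problem or answer text.
The oxide mass targets at 2000 kg frit:
  SiO2: 65.82% × 2000 = 1316 kg
  MgO: 1.468% × 2000 = 29.36 kg
  TiO2: 9.200% × 2000 = 184.0 kg
  Al2O3: 22.28% × 2000 = 445.6 kg
  B2O3: 1.228% × 2000 = 24.56 kg
Mass-balance tally per oxide with the batch weights as given, on the stated basis (target by target, the sums agree up to rounding of the answer):
  SiO2: 1323·0.9950 = 1316 kg (target 1316 kg)
  MgO: 61.64·0.4763 = 29.36 kg (target 29.36 kg)
  TiO2: 185.9·0.9899 = 184.0 kg (target 184.0 kg)
  Al2O3: 443.4·0.9960 + 1323·0.003000 = 445.6 kg (target 445.6 kg)
  B2O3: 43.81·0.5606 = 24.56 kg (target 24.56 kg)
The glass-mass cross-check: batch total minus LOI = 2000 kg (per-oxide target masses sum to 2000 kg; versus the stated basis of 2000 kg — gaps are rounding artifacts).
Batch total: Σ batch = 2058 kg; ignition loss, Σ(batch × LOI) = 57.83 kg; the yield ratio, glass ÷ batch: 97.19%.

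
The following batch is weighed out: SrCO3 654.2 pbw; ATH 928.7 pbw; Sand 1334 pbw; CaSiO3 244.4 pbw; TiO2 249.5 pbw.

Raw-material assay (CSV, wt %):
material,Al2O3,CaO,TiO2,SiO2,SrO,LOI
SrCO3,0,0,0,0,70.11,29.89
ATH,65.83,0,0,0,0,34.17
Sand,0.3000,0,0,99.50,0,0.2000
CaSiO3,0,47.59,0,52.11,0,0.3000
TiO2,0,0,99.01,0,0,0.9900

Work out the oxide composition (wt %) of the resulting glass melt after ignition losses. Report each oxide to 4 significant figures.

Full precision is carried at every stage. In-progress results are shown rounded off to 4 significant digits as written; exactly one rounding goes into each reported result. Derived quantities (net glass mass, five oxide percentages, totals, yield, LOI) are re-derived in full precision from the batch weights for 2892 pbw of glass precisely as stated by either problem or answer.
Oxide masses out of the charge:
  Al2O3: 928.7·0.6583 + 1334·0.003000 = 615.4 pbw
  CaO: 244.4·0.4759 = 116.3 pbw
  TiO2: 249.5·0.9901 = 247.0 pbw
  SiO2: 1334·0.9950 + 244.4·0.5211 = 1455 pbw
  SrO: 654.2·0.7011 = 458.7 pbw
LOI: 654.2·0.2989 + 928.7·0.3417 + 1334·0.002000 + 244.4·0.003000 + 249.5·0.009900 = 518.7 pbw
Glass mass = batch − LOI = 3411 − 518.7 = 2892 pbw (consistent with Σ oxide mass)
each oxide over glass, ×100, is wt %

Glass mass = 2892 pbw (batch 3411 − LOI 518.7).
Composition: Al2O3 21.28%, CaO 4.022%, TiO2 8.542%, SiO2 50.30%, SrO 15.86%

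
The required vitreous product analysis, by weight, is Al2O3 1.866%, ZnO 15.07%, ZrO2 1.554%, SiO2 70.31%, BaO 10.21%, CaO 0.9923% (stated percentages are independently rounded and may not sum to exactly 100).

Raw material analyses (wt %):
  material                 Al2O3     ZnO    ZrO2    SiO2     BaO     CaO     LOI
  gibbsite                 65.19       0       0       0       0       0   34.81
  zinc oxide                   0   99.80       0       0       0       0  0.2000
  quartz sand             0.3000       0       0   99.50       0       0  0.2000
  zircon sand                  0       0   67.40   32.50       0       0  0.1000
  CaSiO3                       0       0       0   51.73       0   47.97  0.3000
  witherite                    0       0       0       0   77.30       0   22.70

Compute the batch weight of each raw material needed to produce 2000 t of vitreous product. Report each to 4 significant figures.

Batch per 2000 t vitreous product:
  gibbsite: 50.91 t
  zinc oxide: 302.0 t
  quartz sand: 1377 t
  zircon sand: 46.11 t
  CaSiO3: 41.37 t
  witherite: 264.2 t
Total batch = 2082 t; LOI loss = 81.22 t; yield = 96.10%

The intermediate values appear rounded to 4 significant digits — the whole derivation maintains exact precision through the solve; every reported value is rounded just once; derived quantities are re-derived from the weighed amounts per 2000 t of glass in exact precision (six oxide percentages, yield, net glass mass, ignition loss, totals) precisely as stated by problem or answer.
Per-oxide target masses for 2000 t vitreous product:
  Al2O3: 1.866% × 2000 = 37.32 t
  ZnO: 15.07% × 2000 = 301.4 t
  ZrO2: 1.554% × 2000 = 31.08 t
  SiO2: 70.31% × 2000 = 1406 t
  BaO: 10.21% × 2000 = 204.2 t
  CaO: 0.9923% × 2000 = 19.85 t
Oxide-by-oxide audit applying the batch weights above, versus the basis set out (sum by sum, the targets are met within answer rounding):
  Al2O3: 50.91·0.6519 + 1377·0.003000 = 37.32 t (target 37.32 t)
  ZnO: 302.0·0.9980 = 301.4 t (target 301.4 t)
  ZrO2: 46.11·0.6740 = 31.08 t (target 31.08 t)
  SiO2: 1377·0.9950 + 46.11·0.3250 + 41.37·0.5173 = 1407 t (target 1406 t)
  BaO: 264.2·0.7730 = 204.2 t (target 204.2 t)
  CaO: 41.37·0.4797 = 19.85 t (target 19.85 t)
Glass-mass bookkeeping: net batch after ignition = 2000 t (the Σ of target masses is 2000 t; basis as stated: 2000 t — gaps are rounding artifacts).
Summing the batch: Σ batch = 2082 t; loss to ignition Σ batch·LOI = 81.22 t; yield = glass ÷ total batch = 96.10%.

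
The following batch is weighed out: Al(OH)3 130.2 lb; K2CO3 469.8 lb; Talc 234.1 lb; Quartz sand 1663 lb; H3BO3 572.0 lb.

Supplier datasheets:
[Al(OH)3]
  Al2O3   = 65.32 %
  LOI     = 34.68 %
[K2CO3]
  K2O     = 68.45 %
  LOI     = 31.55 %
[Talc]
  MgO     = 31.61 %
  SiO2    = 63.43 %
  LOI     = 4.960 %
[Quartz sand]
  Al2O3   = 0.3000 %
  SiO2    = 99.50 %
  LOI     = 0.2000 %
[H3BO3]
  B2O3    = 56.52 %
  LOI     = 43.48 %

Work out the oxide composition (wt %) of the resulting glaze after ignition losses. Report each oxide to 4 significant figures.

Glass mass = 2612 lb (batch 3069 − LOI 457.0).
Composition: MgO 2.833%, B2O3 12.38%, Al2O3 3.447%, SiO2 69.03%, K2O 12.31%

In-progress results are printed, rounded to 4 significant figures, between the steps; full precision is kept in all steps. Every reported value is rounded exactly once. The derived quantities, which include net glass mass, ignition loss, the yield, totals, five oxide percentages, are carried at full float precision, as set out in either problem or answer, using the weight values for 2612 lb of glass.
Oxide masses out of the charge:
  MgO: 234.1·0.3161 = 74.00 lb
  B2O3: 572.0·0.5652 = 323.3 lb
  Al2O3: 130.2·0.6532 + 1663·0.003000 = 90.04 lb
  SiO2: 234.1·0.6343 + 1663·0.9950 = 1803 lb
  K2O: 469.8·0.6845 = 321.6 lb
LOI: 130.2·0.3468 + 469.8·0.3155 + 234.1·0.04960 + 1663·0.002000 + 572.0·0.4348 = 457.0 lb
Net of LOI, the glass mass = 3069 − 457.0 = 2612 lb (consistent with Σ oxide mass)
percent by weight: oxide/glass ×100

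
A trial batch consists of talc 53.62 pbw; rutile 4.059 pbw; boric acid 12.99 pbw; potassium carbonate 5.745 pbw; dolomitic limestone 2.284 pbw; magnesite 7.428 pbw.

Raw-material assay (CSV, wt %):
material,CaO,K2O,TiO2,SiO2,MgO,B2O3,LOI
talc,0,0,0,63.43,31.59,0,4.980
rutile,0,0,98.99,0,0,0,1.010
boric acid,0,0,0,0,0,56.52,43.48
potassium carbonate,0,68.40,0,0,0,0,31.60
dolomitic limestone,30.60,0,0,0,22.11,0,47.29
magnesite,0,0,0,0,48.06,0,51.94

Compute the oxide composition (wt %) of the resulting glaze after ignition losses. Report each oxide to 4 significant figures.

Intermediates are printed rounded to four significant figures as written — each numeric step maintains exact precision at each step — every reported result carries a single rounding — derived quantities, including the yield, LOI, six oxide percentages, totals, glass mass, are carried from the batch weights for 71.01 pbw of glass at exact precision as given in the problem or the answer.
Delivered oxide masses:
  CaO: 2.284·0.3060 = 0.6989 pbw
  K2O: 5.745·0.6840 = 3.930 pbw
  TiO2: 4.059·0.9899 = 4.018 pbw
  SiO2: 53.62·0.6343 = 34.01 pbw
  MgO: 53.62·0.3159 + 2.284·0.2211 + 7.428·0.4806 = 21.01 pbw
  B2O3: 12.99·0.5652 = 7.342 pbw
LOI: 53.62·0.04980 + 4.059·0.01010 + 12.99·0.4348 + 5.745·0.3160 + 2.284·0.4729 + 7.428·0.5194 = 15.11 pbw
The glass mass, total less LOI, = 86.13 − 15.11 = 71.01 pbw (equal to the oxide-mass sum)
each oxide over glass, ×100, is wt %

Glass mass = 71.01 pbw (batch 86.13 − LOI 15.11).
Composition: CaO 0.9842%, K2O 5.534%, TiO2 5.658%, SiO2 47.89%, MgO 29.59%, B2O3 10.34%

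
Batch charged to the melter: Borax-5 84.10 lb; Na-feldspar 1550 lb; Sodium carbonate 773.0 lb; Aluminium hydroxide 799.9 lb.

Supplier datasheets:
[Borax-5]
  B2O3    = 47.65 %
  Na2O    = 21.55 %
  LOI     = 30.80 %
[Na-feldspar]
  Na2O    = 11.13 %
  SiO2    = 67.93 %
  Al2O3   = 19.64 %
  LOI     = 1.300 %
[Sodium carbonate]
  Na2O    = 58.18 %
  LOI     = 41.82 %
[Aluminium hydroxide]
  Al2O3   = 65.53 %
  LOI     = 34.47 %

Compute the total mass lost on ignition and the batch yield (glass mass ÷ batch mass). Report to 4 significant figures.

LOI loss = 645.0 lb; glass = 2562 lb; yield = 79.89%

Each numeric step keeps full precision from first step to last — in-progress results are printed rounded off to 4 significant figures between the steps. A single rounding yields each reported number. Derived quantities, which include yield, LOI, glass mass, totals, the four compositions, are computed in full float precision, as set out in the problem or the answer, from the batch weights per 2562 lb of glass.
Each material's LOI contribution:
  Borax-5: 84.10 × 0.3080 = 25.90 lb
  Na-feldspar: 1550 × 0.01300 = 20.15 lb
  Sodium carbonate: 773.0 × 0.4182 = 323.3 lb
  Aluminium hydroxide: 799.9 × 0.3447 = 275.7 lb
Total LOI = 645.0 lb
Glass = batch − LOI = 3207 − 645.0 = 2562 lb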